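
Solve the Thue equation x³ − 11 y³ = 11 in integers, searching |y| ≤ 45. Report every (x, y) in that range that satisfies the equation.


The equation is x³ - 11y³ = 11. For fixed y, x³ = 11·y³ + 11, so a solution requires the RHS to be a perfect cube.
Strategy: iterate y from -45 to 45, compute RHS = 11·y³ + 11, and check whether it is a (positive or negative) perfect cube.
Check small values of y:
  y = 0: RHS = 11 is not a perfect cube.
  y = 1: RHS = 22 is not a perfect cube.
  y = -1: RHS = 0 = (0)³ ⇒ x = 0 works.
  y = 2: RHS = 99 is not a perfect cube.
  y = -2: RHS = -77 is not a perfect cube.
  y = 3: RHS = 308 is not a perfect cube.
  y = -3: RHS = -286 is not a perfect cube.
Continuing the search up to |y| = 45 finds no further solutions beyond those listed.
Collected solutions: (0, -1).

Solutions (with |y| ≤ 45): (0, -1).


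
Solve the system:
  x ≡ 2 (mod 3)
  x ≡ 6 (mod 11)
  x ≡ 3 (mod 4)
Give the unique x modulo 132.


Moduli 3, 11, 4 are pairwise coprime; by CRT there is a unique solution modulo M = 3 · 11 · 4 = 132.
Solve pairwise, accumulating the modulus:
  Start with x ≡ 2 (mod 3).
  Combine with x ≡ 6 (mod 11): since gcd(3, 11) = 1, we get a unique residue mod 33.
    Write x = 2 + 3·t and substitute into x ≡ 6 (mod 11): 3·t ≡ 6 − 2 = 4 (mod 11).
    The inverse of 3 mod 11 is 4 (since 3·4 = 12 = 1·11 + 1), so t ≡ 4·4 = 16 ≡ 5 (mod 11).
    Then x = 2 + 3·5 = 17, valid modulo lcm(3, 11) = 33: x ≡ 17 (mod 33).
  Combine with x ≡ 3 (mod 4): since gcd(33, 4) = 1, we get a unique residue mod 132.
    Write x = 17 + 33·t and substitute into x ≡ 3 (mod 4): 33·t ≡ 3 − 17 = -14 (mod 4).
    Reduce coefficients mod 4: 1·t ≡ 2 (mod 4).
    So t ≡ 2 (mod 4).
    Then x = 17 + 33·2 = 83, valid modulo lcm(33, 4) = 132: x ≡ 83 (mod 132).
Verify: 83 mod 3 = 2 ✓, 83 mod 11 = 6 ✓, 83 mod 4 = 3 ✓.

x ≡ 83 (mod 132).


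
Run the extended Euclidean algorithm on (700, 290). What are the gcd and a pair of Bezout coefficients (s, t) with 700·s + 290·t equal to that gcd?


Euclidean algorithm on (700, 290) — divide until remainder is 0:
  700 = 2 · 290 + 120
  290 = 2 · 120 + 50
  120 = 2 · 50 + 20
  50 = 2 · 20 + 10
  20 = 2 · 10 + 0
gcd(700, 290) = 10.
Track Bezout coefficients alongside the remainders: start with r₀ = 700 = a·1 + b·0 (s = 1, t = 0) and r₁ = 290 = a·0 + b·1 (s = 0, t = 1); each new remainder r_{k+1} = r_{k-1} − q_k·r_k inherits s_{k+1} = s_{k-1} − q_k·s_k, t_{k+1} = t_{k-1} − q_k·t_k, so r_k = a·s_k + b·t_k at every step:
  q = 2: r = 120, s = 1 − 2·0 = 1, t = 0 − 2·1 = -2  (check: 700·1 + 290·(-2) = 120)
  q = 2: r = 50, s = 0 − 2·1 = -2, t = 1 − 2·(-2) = 5  (check: 700·(-2) + 290·5 = 50)
  q = 2: r = 20, s = 1 − 2·(-2) = 5, t = -2 − 2·5 = -12  (check: 700·5 + 290·(-12) = 20)
  q = 2: r = 10, s = -2 − 2·5 = -12, t = 5 − 2·(-12) = 29  (check: 700·(-12) + 290·29 = 10)
The row with r = 10 (the gcd) gives the Bezout coefficients s = -12, t = 29.
Result: 700 · (-12) + 290 · (29) = 10.

gcd(700, 290) = 10; s = -12, t = 29 (check: 700·(-12) + 290·29 = 10).


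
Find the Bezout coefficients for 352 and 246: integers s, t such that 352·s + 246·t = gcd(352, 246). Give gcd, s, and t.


Euclidean algorithm on (352, 246) — divide until remainder is 0:
  352 = 1 · 246 + 106
  246 = 2 · 106 + 34
  106 = 3 · 34 + 4
  34 = 8 · 4 + 2
  4 = 2 · 2 + 0
gcd(352, 246) = 2.
Track Bezout coefficients alongside the remainders: start with r₀ = 352 = a·1 + b·0 (s = 1, t = 0) and r₁ = 246 = a·0 + b·1 (s = 0, t = 1); each new remainder r_{k+1} = r_{k-1} − q_k·r_k inherits s_{k+1} = s_{k-1} − q_k·s_k, t_{k+1} = t_{k-1} − q_k·t_k, so r_k = a·s_k + b·t_k at every step:
  q = 1: r = 106, s = 1 − 1·0 = 1, t = 0 − 1·1 = -1  (check: 352·1 + 246·(-1) = 106)
  q = 2: r = 34, s = 0 − 2·1 = -2, t = 1 − 2·(-1) = 3  (check: 352·(-2) + 246·3 = 34)
  q = 3: r = 4, s = 1 − 3·(-2) = 7, t = -1 − 3·3 = -10  (check: 352·7 + 246·(-10) = 4)
  q = 8: r = 2, s = -2 − 8·7 = -58, t = 3 − 8·(-10) = 83  (check: 352·(-58) + 246·83 = 2)
The row with r = 2 (the gcd) gives the Bezout coefficients s = -58, t = 83.
Result: 352 · (-58) + 246 · (83) = 2.

gcd(352, 246) = 2; s = -58, t = 83 (check: 352·(-58) + 246·83 = 2).


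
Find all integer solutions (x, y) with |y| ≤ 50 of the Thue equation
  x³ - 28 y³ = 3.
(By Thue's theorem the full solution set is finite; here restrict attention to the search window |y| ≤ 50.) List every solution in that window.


The equation is x³ - 28y³ = 3. For fixed y, x³ = 28·y³ + 3, so a solution requires the RHS to be a perfect cube.
Strategy: iterate y from -50 to 50, compute RHS = 28·y³ + 3, and check whether it is a (positive or negative) perfect cube.
Check small values of y:
  y = 0: RHS = 3 is not a perfect cube.
  y = 1: RHS = 31 is not a perfect cube.
  y = -1: RHS = -25 is not a perfect cube.
  y = 2: RHS = 227 is not a perfect cube.
  y = -2: RHS = -221 is not a perfect cube.
  y = 3: RHS = 759 is not a perfect cube.
  y = -3: RHS = -753 is not a perfect cube.
Continuing the search up to |y| = 50 finds no solutions either.
No (x, y) in the scanned range satisfies the equation.

No integer solutions with |y| ≤ 50.


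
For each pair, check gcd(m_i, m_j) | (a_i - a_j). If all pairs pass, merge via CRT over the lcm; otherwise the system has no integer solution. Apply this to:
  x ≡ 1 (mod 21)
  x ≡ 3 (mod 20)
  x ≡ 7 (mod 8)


Moduli 21, 20, 8 are not pairwise coprime, so CRT works modulo lcm(m_i) when all pairwise compatibility conditions hold.
Pairwise compatibility: gcd(m_i, m_j) must divide a_i - a_j for every pair.
Merge one congruence at a time:
  Start: x ≡ 1 (mod 21).
  Combine with x ≡ 3 (mod 20): gcd(21, 20) = 1; 3 - 1 = 2, which IS divisible by 1, so compatible.
    Write x = 1 + 21·t and substitute into x ≡ 3 (mod 20): 21·t ≡ 3 − 1 = 2 (mod 20).
    Reduce coefficients mod 20: 1·t ≡ 2 (mod 20).
    So t ≡ 2 (mod 20).
    Then x = 1 + 21·2 = 43, valid modulo lcm(21, 20) = 420: x ≡ 43 (mod 420).
  Combine with x ≡ 7 (mod 8): gcd(420, 8) = 4; 7 - 43 = -36, which IS divisible by 4, so compatible.
    Write x = 43 + 420·t and substitute into x ≡ 7 (mod 8): 420·t ≡ 7 − 43 = -36 (mod 8).
    Divide the congruence (and modulus) by g = 4: 105·t ≡ -9 (mod 2).
    Reduce coefficients mod 2: 1·t ≡ 1 (mod 2).
    So t ≡ 1 (mod 2).
    Then x = 43 + 420·1 = 463, valid modulo lcm(420, 8) = 840: x ≡ 463 (mod 840).
Verify: 463 mod 21 = 1, 463 mod 20 = 3, 463 mod 8 = 7.

x ≡ 463 (mod 840).


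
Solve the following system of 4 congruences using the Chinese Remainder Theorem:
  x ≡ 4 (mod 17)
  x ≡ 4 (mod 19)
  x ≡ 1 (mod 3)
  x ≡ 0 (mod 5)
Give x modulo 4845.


Product of moduli M = 17 · 19 · 3 · 5 = 4845.
Merge one congruence at a time:
  Start: x ≡ 4 (mod 17).
  Combine with x ≡ 4 (mod 19); new modulus lcm = 323.
    Write x = 4 + 17·t and substitute into x ≡ 4 (mod 19): 17·t ≡ 4 − 4 = 0 (mod 19).
    The inverse of 17 mod 19 is 9 (since 17·9 = 153 = 8·19 + 1), so t ≡ 9·0 = 0 ≡ 0 (mod 19).
    Then x = 4 + 17·0 = 4, valid modulo lcm(17, 19) = 323: x ≡ 4 (mod 323).
  Combine with x ≡ 1 (mod 3); new modulus lcm = 969.
    Write x = 4 + 323·t and substitute into x ≡ 1 (mod 3): 323·t ≡ 1 − 4 = -3 (mod 3).
    Reduce coefficients mod 3: 2·t ≡ 0 (mod 3).
    The inverse of 2 mod 3 is 2 (since 2·2 = 4 = 1·3 + 1), so t ≡ 2·0 = 0 ≡ 0 (mod 3).
    Then x = 4 + 323·0 = 4, valid modulo lcm(323, 3) = 969: x ≡ 4 (mod 969).
  Combine with x ≡ 0 (mod 5); new modulus lcm = 4845.
    Write x = 4 + 969·t and substitute into x ≡ 0 (mod 5): 969·t ≡ 0 − 4 = -4 (mod 5).
    Reduce coefficients mod 5: 4·t ≡ 1 (mod 5).
    The inverse of 4 mod 5 is 4 (since 4·4 = 16 = 3·5 + 1), so t ≡ 4·1 = 4 ≡ 4 (mod 5).
    Then x = 4 + 969·4 = 3880, valid modulo lcm(969, 5) = 4845: x ≡ 3880 (mod 4845).
Verify against each original: 3880 mod 17 = 4, 3880 mod 19 = 4, 3880 mod 3 = 1, 3880 mod 5 = 0.

x ≡ 3880 (mod 4845).


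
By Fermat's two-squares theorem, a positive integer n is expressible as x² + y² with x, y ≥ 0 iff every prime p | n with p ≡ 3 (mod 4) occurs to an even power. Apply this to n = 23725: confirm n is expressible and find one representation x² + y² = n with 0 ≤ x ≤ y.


Step 1: Factor n = 23725 = 5^2 · 13 · 73.
Step 2: Check the mod-4 condition on each prime factor: 5 ≡ 1 (mod 4), exponent 2; 13 ≡ 1 (mod 4), exponent 1; 73 ≡ 1 (mod 4), exponent 1.
All primes ≡ 3 (mod 4) appear to even exponent (or don't appear), so by the two-squares theorem n IS expressible as a sum of two squares.
Step 3: Build a representation. Group n = k² · m with k = 5 and m = 13 · 73 = 949 (a product of primes ≡ 1 (mod 4)); a representation of m scales to one of n via (k·x)² + (k·y)² = k²(x² + y²). Each prime p ≡ 1 (mod 4) is itself a sum of two squares; find a² by testing p − a² for a perfect square:
  13: 13 − 1² = 12, 13 − 2² = 9 = 3² ⇒ 13 = 2² + 3².
  73: 73 − 1² = 72, 73 − 2² = 69, 73 − 3² = 64 = 8² ⇒ 73 = 3² + 8².
  Combine using the Brahmagupta–Fibonacci identity (a² + b²)(c² + d²) = (ac − bd)² + (ad + bc)² = (ac + bd)² + (ad − bc)²:
  13 · 73 = 949: from (2² + 3²)(3² + 8²), take (2·3 − 3·8, 2·8 + 3·3) = (6 − 24, 16 + 9) = (-18, 25); dropping signs (only squares matter) gives (18, 25); check 18² + 25² = 324 + 625 = 949 ✓.
  Scale by k = 5: (5·18, 5·25) = (90, 125).
Step 4: Order so x ≤ y and verify: 90² + 125² = 8100 + 15625 = 23725 = n. ✓

n = 23725 = 90² + 125² (one valid representation with x ≤ y).


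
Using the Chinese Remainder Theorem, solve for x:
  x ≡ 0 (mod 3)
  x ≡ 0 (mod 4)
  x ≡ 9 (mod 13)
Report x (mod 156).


Moduli 3, 4, 13 are pairwise coprime; by CRT there is a unique solution modulo M = 3 · 4 · 13 = 156.
Solve pairwise, accumulating the modulus:
  Start with x ≡ 0 (mod 3).
  Combine with x ≡ 0 (mod 4): since gcd(3, 4) = 1, we get a unique residue mod 12.
    Write x = 0 + 3·t and substitute into x ≡ 0 (mod 4): 3·t ≡ 0 − 0 = 0 (mod 4).
    The inverse of 3 mod 4 is 3 (since 3·3 = 9 = 2·4 + 1), so t ≡ 3·0 = 0 ≡ 0 (mod 4).
    Then x = 0 + 3·0 = 0, valid modulo lcm(3, 4) = 12: x ≡ 0 (mod 12).
  Combine with x ≡ 9 (mod 13): since gcd(12, 13) = 1, we get a unique residue mod 156.
    Write x = 0 + 12·t and substitute into x ≡ 9 (mod 13): 12·t ≡ 9 − 0 = 9 (mod 13).
    The inverse of 12 mod 13 is 12 (since 12·12 = 144 = 11·13 + 1), so t ≡ 12·9 = 108 ≡ 4 (mod 13).
    Then x = 0 + 12·4 = 48, valid modulo lcm(12, 13) = 156: x ≡ 48 (mod 156).
Verify: 48 mod 3 = 0 ✓, 48 mod 4 = 0 ✓, 48 mod 13 = 9 ✓.

x ≡ 48 (mod 156).


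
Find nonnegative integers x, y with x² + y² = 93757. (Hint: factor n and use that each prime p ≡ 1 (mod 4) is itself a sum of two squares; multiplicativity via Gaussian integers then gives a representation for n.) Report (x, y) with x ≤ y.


Step 1: Factor n = 93757 = 29 · 53 · 61.
Step 2: Check the mod-4 condition on each prime factor: 29 ≡ 1 (mod 4), exponent 1; 53 ≡ 1 (mod 4), exponent 1; 61 ≡ 1 (mod 4), exponent 1.
All primes ≡ 3 (mod 4) appear to even exponent (or don't appear), so by the two-squares theorem n IS expressible as a sum of two squares.
Step 3: Build a representation. Here n = 29 · 53 · 61 is a product of primes ≡ 1 (mod 4). Each prime p ≡ 1 (mod 4) is itself a sum of two squares; find a² by testing p − a² for a perfect square:
  29: 29 − 1² = 28, 29 − 2² = 25 = 5² ⇒ 29 = 2² + 5².
  53: 53 − 1² = 52, 53 − 2² = 49 = 7² ⇒ 53 = 2² + 7².
  61: 61 − 1² = 60, 61 − 2² = 57, 61 − 3² = 52, 61 − 4² = 45, 61 − 5² = 36 = 6² ⇒ 61 = 5² + 6².
  Combine using the Brahmagupta–Fibonacci identity (a² + b²)(c² + d²) = (ac − bd)² + (ad + bc)² = (ac + bd)² + (ad − bc)²:
  29 · 53 = 1537: from (2² + 5²)(2² + 7²), take (2·2 − 5·7, 2·7 + 5·2) = (4 − 35, 14 + 10) = (-31, 24); dropping signs (only squares matter) gives (31, 24); check 31² + 24² = 961 + 576 = 1537 ✓.
  1537 · 61 = 93757: from (31² + 24²)(5² + 6²), take (31·5 − 24·6, 31·6 + 24·5) = (155 − 144, 186 + 120) = (11, 306); check 11² + 306² = 121 + 93636 = 93757 ✓.
Step 4: Order so x ≤ y and verify: 11² + 306² = 121 + 93636 = 93757 = n. ✓

n = 93757 = 11² + 306² (one valid representation with x ≤ y).


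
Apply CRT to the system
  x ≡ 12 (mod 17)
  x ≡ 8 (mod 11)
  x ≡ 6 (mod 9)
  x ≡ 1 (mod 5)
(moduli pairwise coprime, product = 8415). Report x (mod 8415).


Product of moduli M = 17 · 11 · 9 · 5 = 8415.
Merge one congruence at a time:
  Start: x ≡ 12 (mod 17).
  Combine with x ≡ 8 (mod 11); new modulus lcm = 187.
    Write x = 12 + 17·t and substitute into x ≡ 8 (mod 11): 17·t ≡ 8 − 12 = -4 (mod 11).
    Reduce coefficients mod 11: 6·t ≡ 7 (mod 11).
    The inverse of 6 mod 11 is 2 (since 6·2 = 12 = 1·11 + 1), so t ≡ 2·7 = 14 ≡ 3 (mod 11).
    Then x = 12 + 17·3 = 63, valid modulo lcm(17, 11) = 187: x ≡ 63 (mod 187).
  Combine with x ≡ 6 (mod 9); new modulus lcm = 1683.
    Write x = 63 + 187·t and substitute into x ≡ 6 (mod 9): 187·t ≡ 6 − 63 = -57 (mod 9).
    Reduce coefficients mod 9: 7·t ≡ 6 (mod 9).
    The inverse of 7 mod 9 is 4 (since 7·4 = 28 = 3·9 + 1), so t ≡ 4·6 = 24 ≡ 6 (mod 9).
    Then x = 63 + 187·6 = 1185, valid modulo lcm(187, 9) = 1683: x ≡ 1185 (mod 1683).
  Combine with x ≡ 1 (mod 5); new modulus lcm = 8415.
    Write x = 1185 + 1683·t and substitute into x ≡ 1 (mod 5): 1683·t ≡ 1 − 1185 = -1184 (mod 5).
    Reduce coefficients mod 5: 3·t ≡ 1 (mod 5).
    The inverse of 3 mod 5 is 2 (since 3·2 = 6 = 1·5 + 1), so t ≡ 2·1 = 2 ≡ 2 (mod 5).
    Then x = 1185 + 1683·2 = 4551, valid modulo lcm(1683, 5) = 8415: x ≡ 4551 (mod 8415).
Verify against each original: 4551 mod 17 = 12, 4551 mod 11 = 8, 4551 mod 9 = 6, 4551 mod 5 = 1.

x ≡ 4551 (mod 8415).


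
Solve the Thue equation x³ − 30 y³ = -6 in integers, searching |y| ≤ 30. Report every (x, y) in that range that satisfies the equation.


The equation is x³ - 30y³ = -6. For fixed y, x³ = 30·y³ − 6, so a solution requires the RHS to be a perfect cube.
Strategy: iterate y from -30 to 30, compute RHS = 30·y³ − 6, and check whether it is a (positive or negative) perfect cube.
Check small values of y:
  y = 0: RHS = -6 is not a perfect cube.
  y = 1: RHS = 24 is not a perfect cube.
  y = -1: RHS = -36 is not a perfect cube.
  y = 2: RHS = 234 is not a perfect cube.
  y = -2: RHS = -246 is not a perfect cube.
  y = 3: RHS = 804 is not a perfect cube.
  y = -3: RHS = -816 is not a perfect cube.
Continuing the search up to |y| = 30 finds no solutions either.
No (x, y) in the scanned range satisfies the equation.

No integer solutions with |y| ≤ 30.


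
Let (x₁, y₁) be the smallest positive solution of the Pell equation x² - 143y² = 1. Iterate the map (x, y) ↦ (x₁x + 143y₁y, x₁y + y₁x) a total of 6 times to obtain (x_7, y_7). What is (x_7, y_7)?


Step 1: Find the fundamental solution (x₁, y₁) of x² - 143y² = 1.
  Expand √143 as a continued fraction. a₀ = ⌊√143⌋ = 11; iterate m_{k+1} = d_k·a_k − m_k, d_{k+1} = (143 − m_{k+1}²)/d_k, a_{k+1} = ⌊(a₀ + m_{k+1})/d_{k+1}⌋ (starting m₀ = 0, d₀ = 1), with convergents p_k = a_k·p_{k-1} + p_{k-2}, q_k = a_k·q_{k-1} + q_{k-2} (p₋₁ = 1, q₋₁ = 0):
  k = 0: a₀ = 11; p₀/q₀ = 11/1; p₀² − 143·q₀² = 121 − 143 = -22.
  k = 1: m = 11, d = 22, a = ⌊(11 + 11)/22⌋ = 1; p/q = (1·11 + 1)/(1·1 + 0) = 12/1; p² − 143·q² = 144 − 143 = 1.
  The first convergent with p² − 143·q² = 1 gives the fundamental solution (x₁, y₁) = (12, 1).
Step 2: Apply the recurrence (x_{n+1}, y_{n+1}) = (x₁x_n + 143y₁y_n, x₁y_n + y₁x_n) repeatedly.
  From (x_1, y_1) = (12, 1): x_2 = 12·12 + 143·1·1 = 287; y_2 = 12·1 + 1·12 = 24.
  From (x_2, y_2) = (287, 24): x_3 = 12·287 + 143·1·24 = 6876; y_3 = 12·24 + 1·287 = 575.
  From (x_3, y_3) = (6876, 575): x_4 = 12·6876 + 143·1·575 = 164737; y_4 = 12·575 + 1·6876 = 13776.
  From (x_4, y_4) = (164737, 13776): x_5 = 12·164737 + 143·1·13776 = 3946812; y_5 = 12·13776 + 1·164737 = 330049.
  From (x_5, y_5) = (3946812, 330049): x_6 = 12·3946812 + 143·1·330049 = 94558751; y_6 = 12·330049 + 1·3946812 = 7907400.
  From (x_6, y_6) = (94558751, 7907400): x_7 = 12·94558751 + 143·1·7907400 = 2265463212; y_7 = 12·7907400 + 1·94558751 = 189447551.
Step 3: Verify x_7² - 143·y_7² = 5132323564925356944 - 5132323564925356943 = 1 (should be 1). ✓

(x_1, y_1) = (12, 1); (x_7, y_7) = (2265463212, 189447551).


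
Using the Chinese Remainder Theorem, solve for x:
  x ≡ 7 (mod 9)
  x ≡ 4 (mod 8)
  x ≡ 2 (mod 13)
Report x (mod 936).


Moduli 9, 8, 13 are pairwise coprime; by CRT there is a unique solution modulo M = 9 · 8 · 13 = 936.
Solve pairwise, accumulating the modulus:
  Start with x ≡ 7 (mod 9).
  Combine with x ≡ 4 (mod 8): since gcd(9, 8) = 1, we get a unique residue mod 72.
    Write x = 7 + 9·t and substitute into x ≡ 4 (mod 8): 9·t ≡ 4 − 7 = -3 (mod 8).
    Reduce coefficients mod 8: 1·t ≡ 5 (mod 8).
    So t ≡ 5 (mod 8).
    Then x = 7 + 9·5 = 52, valid modulo lcm(9, 8) = 72: x ≡ 52 (mod 72).
  Combine with x ≡ 2 (mod 13): since gcd(72, 13) = 1, we get a unique residue mod 936.
    Write x = 52 + 72·t and substitute into x ≡ 2 (mod 13): 72·t ≡ 2 − 52 = -50 (mod 13).
    Reduce coefficients mod 13: 7·t ≡ 2 (mod 13).
    The inverse of 7 mod 13 is 2 (since 7·2 = 14 = 1·13 + 1), so t ≡ 2·2 = 4 ≡ 4 (mod 13).
    Then x = 52 + 72·4 = 340, valid modulo lcm(72, 13) = 936: x ≡ 340 (mod 936).
Verify: 340 mod 9 = 7 ✓, 340 mod 8 = 4 ✓, 340 mod 13 = 2 ✓.

x ≡ 340 (mod 936).


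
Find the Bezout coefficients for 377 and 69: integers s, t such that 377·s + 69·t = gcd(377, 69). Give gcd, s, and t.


Euclidean algorithm on (377, 69) — divide until remainder is 0:
  377 = 5 · 69 + 32
  69 = 2 · 32 + 5
  32 = 6 · 5 + 2
  5 = 2 · 2 + 1
  2 = 2 · 1 + 0
gcd(377, 69) = 1.
Track Bezout coefficients alongside the remainders: start with r₀ = 377 = a·1 + b·0 (s = 1, t = 0) and r₁ = 69 = a·0 + b·1 (s = 0, t = 1); each new remainder r_{k+1} = r_{k-1} − q_k·r_k inherits s_{k+1} = s_{k-1} − q_k·s_k, t_{k+1} = t_{k-1} − q_k·t_k, so r_k = a·s_k + b·t_k at every step:
  q = 5: r = 32, s = 1 − 5·0 = 1, t = 0 − 5·1 = -5  (check: 377·1 + 69·(-5) = 32)
  q = 2: r = 5, s = 0 − 2·1 = -2, t = 1 − 2·(-5) = 11  (check: 377·(-2) + 69·11 = 5)
  q = 6: r = 2, s = 1 − 6·(-2) = 13, t = -5 − 6·11 = -71  (check: 377·13 + 69·(-71) = 2)
  q = 2: r = 1, s = -2 − 2·13 = -28, t = 11 − 2·(-71) = 153  (check: 377·(-28) + 69·153 = 1)
The row with r = 1 (the gcd) gives the Bezout coefficients s = -28, t = 153.
Result: 377 · (-28) + 69 · (153) = 1.

gcd(377, 69) = 1; s = -28, t = 153 (check: 377·(-28) + 69·153 = 1).


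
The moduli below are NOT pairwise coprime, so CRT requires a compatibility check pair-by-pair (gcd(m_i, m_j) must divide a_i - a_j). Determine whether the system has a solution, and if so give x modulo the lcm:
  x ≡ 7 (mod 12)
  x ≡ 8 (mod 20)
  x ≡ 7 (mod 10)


Moduli 12, 20, 10 are not pairwise coprime, so CRT works modulo lcm(m_i) when all pairwise compatibility conditions hold.
Pairwise compatibility: gcd(m_i, m_j) must divide a_i - a_j for every pair.
Merge one congruence at a time:
  Start: x ≡ 7 (mod 12).
  Combine with x ≡ 8 (mod 20): gcd(12, 20) = 4, and 8 - 7 = 1 is NOT divisible by 4.
    ⇒ system is inconsistent (no integer solution).

No solution (the system is inconsistent).


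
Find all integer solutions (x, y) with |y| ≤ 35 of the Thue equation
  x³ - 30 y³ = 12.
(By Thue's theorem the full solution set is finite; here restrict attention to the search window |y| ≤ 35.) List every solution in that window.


The equation is x³ - 30y³ = 12. For fixed y, x³ = 30·y³ + 12, so a solution requires the RHS to be a perfect cube.
Strategy: iterate y from -35 to 35, compute RHS = 30·y³ + 12, and check whether it is a (positive or negative) perfect cube.
Check small values of y:
  y = 0: RHS = 12 is not a perfect cube.
  y = 1: RHS = 42 is not a perfect cube.
  y = -1: RHS = -18 is not a perfect cube.
  y = 2: RHS = 252 is not a perfect cube.
  y = -2: RHS = -228 is not a perfect cube.
  y = 3: RHS = 822 is not a perfect cube.
  y = -3: RHS = -798 is not a perfect cube.
Continuing the search up to |y| = 35 finds no solutions either.
No (x, y) in the scanned range satisfies the equation.

No integer solutions with |y| ≤ 35.


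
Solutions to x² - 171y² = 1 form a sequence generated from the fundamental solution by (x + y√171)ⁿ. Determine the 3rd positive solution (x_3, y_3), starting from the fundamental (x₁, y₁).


Step 1: Find the fundamental solution (x₁, y₁) of x² - 171y² = 1.
  Expand √171 as a continued fraction. a₀ = ⌊√171⌋ = 13; iterate m_{k+1} = d_k·a_k − m_k, d_{k+1} = (171 − m_{k+1}²)/d_k, a_{k+1} = ⌊(a₀ + m_{k+1})/d_{k+1}⌋ (starting m₀ = 0, d₀ = 1), with convergents p_k = a_k·p_{k-1} + p_{k-2}, q_k = a_k·q_{k-1} + q_{k-2} (p₋₁ = 1, q₋₁ = 0):
  k = 0: a₀ = 13; p₀/q₀ = 13/1; p₀² − 171·q₀² = 169 − 171 = -2.
  k = 1: m = 13, d = 2, a = ⌊(13 + 13)/2⌋ = 13; p/q = (13·13 + 1)/(13·1 + 0) = 170/13; p² − 171·q² = 28900 − 28899 = 1.
  The first convergent with p² − 171·q² = 1 gives the fundamental solution (x₁, y₁) = (170, 13).
Step 2: Apply the recurrence (x_{n+1}, y_{n+1}) = (x₁x_n + 171y₁y_n, x₁y_n + y₁x_n) repeatedly.
  From (x_1, y_1) = (170, 13): x_2 = 170·170 + 171·13·13 = 57799; y_2 = 170·13 + 13·170 = 4420.
  From (x_2, y_2) = (57799, 4420): x_3 = 170·57799 + 171·13·4420 = 19651490; y_3 = 170·4420 + 13·57799 = 1502787.
Step 3: Verify x_3² - 171·y_3² = 386181059220100 - 386181059220099 = 1 (should be 1). ✓

(x_1, y_1) = (170, 13); (x_3, y_3) = (19651490, 1502787).


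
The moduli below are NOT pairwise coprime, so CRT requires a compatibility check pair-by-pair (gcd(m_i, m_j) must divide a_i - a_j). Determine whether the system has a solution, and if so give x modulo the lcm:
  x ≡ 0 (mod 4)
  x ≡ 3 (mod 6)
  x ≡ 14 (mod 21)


Moduli 4, 6, 21 are not pairwise coprime, so CRT works modulo lcm(m_i) when all pairwise compatibility conditions hold.
Pairwise compatibility: gcd(m_i, m_j) must divide a_i - a_j for every pair.
Merge one congruence at a time:
  Start: x ≡ 0 (mod 4).
  Combine with x ≡ 3 (mod 6): gcd(4, 6) = 2, and 3 - 0 = 3 is NOT divisible by 2.
    ⇒ system is inconsistent (no integer solution).

No solution (the system is inconsistent).


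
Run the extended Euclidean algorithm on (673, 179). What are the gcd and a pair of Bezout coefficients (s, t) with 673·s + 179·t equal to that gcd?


Euclidean algorithm on (673, 179) — divide until remainder is 0:
  673 = 3 · 179 + 136
  179 = 1 · 136 + 43
  136 = 3 · 43 + 7
  43 = 6 · 7 + 1
  7 = 7 · 1 + 0
gcd(673, 179) = 1.
Track Bezout coefficients alongside the remainders: start with r₀ = 673 = a·1 + b·0 (s = 1, t = 0) and r₁ = 179 = a·0 + b·1 (s = 0, t = 1); each new remainder r_{k+1} = r_{k-1} − q_k·r_k inherits s_{k+1} = s_{k-1} − q_k·s_k, t_{k+1} = t_{k-1} − q_k·t_k, so r_k = a·s_k + b·t_k at every step:
  q = 3: r = 136, s = 1 − 3·0 = 1, t = 0 − 3·1 = -3  (check: 673·1 + 179·(-3) = 136)
  q = 1: r = 43, s = 0 − 1·1 = -1, t = 1 − 1·(-3) = 4  (check: 673·(-1) + 179·4 = 43)
  q = 3: r = 7, s = 1 − 3·(-1) = 4, t = -3 − 3·4 = -15  (check: 673·4 + 179·(-15) = 7)
  q = 6: r = 1, s = -1 − 6·4 = -25, t = 4 − 6·(-15) = 94  (check: 673·(-25) + 179·94 = 1)
The row with r = 1 (the gcd) gives the Bezout coefficients s = -25, t = 94.
Result: 673 · (-25) + 179 · (94) = 1.

gcd(673, 179) = 1; s = -25, t = 94 (check: 673·(-25) + 179·94 = 1).


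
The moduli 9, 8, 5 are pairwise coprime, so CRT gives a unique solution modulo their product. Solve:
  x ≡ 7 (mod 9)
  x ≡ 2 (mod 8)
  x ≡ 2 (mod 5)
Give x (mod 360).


Moduli 9, 8, 5 are pairwise coprime; by CRT there is a unique solution modulo M = 9 · 8 · 5 = 360.
Solve pairwise, accumulating the modulus:
  Start with x ≡ 7 (mod 9).
  Combine with x ≡ 2 (mod 8): since gcd(9, 8) = 1, we get a unique residue mod 72.
    Write x = 7 + 9·t and substitute into x ≡ 2 (mod 8): 9·t ≡ 2 − 7 = -5 (mod 8).
    Reduce coefficients mod 8: 1·t ≡ 3 (mod 8).
    So t ≡ 3 (mod 8).
    Then x = 7 + 9·3 = 34, valid modulo lcm(9, 8) = 72: x ≡ 34 (mod 72).
  Combine with x ≡ 2 (mod 5): since gcd(72, 5) = 1, we get a unique residue mod 360.
    Write x = 34 + 72·t and substitute into x ≡ 2 (mod 5): 72·t ≡ 2 − 34 = -32 (mod 5).
    Reduce coefficients mod 5: 2·t ≡ 3 (mod 5).
    The inverse of 2 mod 5 is 3 (since 2·3 = 6 = 1·5 + 1), so t ≡ 3·3 = 9 ≡ 4 (mod 5).
    Then x = 34 + 72·4 = 322, valid modulo lcm(72, 5) = 360: x ≡ 322 (mod 360).
Verify: 322 mod 9 = 7 ✓, 322 mod 8 = 2 ✓, 322 mod 5 = 2 ✓.

x ≡ 322 (mod 360).


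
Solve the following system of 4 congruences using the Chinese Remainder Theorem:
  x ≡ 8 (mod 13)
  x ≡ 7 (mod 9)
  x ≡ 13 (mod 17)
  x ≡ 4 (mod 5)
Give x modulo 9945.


Product of moduli M = 13 · 9 · 17 · 5 = 9945.
Merge one congruence at a time:
  Start: x ≡ 8 (mod 13).
  Combine with x ≡ 7 (mod 9); new modulus lcm = 117.
    Write x = 8 + 13·t and substitute into x ≡ 7 (mod 9): 13·t ≡ 7 − 8 = -1 (mod 9).
    Reduce coefficients mod 9: 4·t ≡ 8 (mod 9).
    The inverse of 4 mod 9 is 7 (since 4·7 = 28 = 3·9 + 1), so t ≡ 7·8 = 56 ≡ 2 (mod 9).
    Then x = 8 + 13·2 = 34, valid modulo lcm(13, 9) = 117: x ≡ 34 (mod 117).
  Combine with x ≡ 13 (mod 17); new modulus lcm = 1989.
    Write x = 34 + 117·t and substitute into x ≡ 13 (mod 17): 117·t ≡ 13 − 34 = -21 (mod 17).
    Reduce coefficients mod 17: 15·t ≡ 13 (mod 17).
    The inverse of 15 mod 17 is 8 (since 15·8 = 120 = 7·17 + 1), so t ≡ 8·13 = 104 ≡ 2 (mod 17).
    Then x = 34 + 117·2 = 268, valid modulo lcm(117, 17) = 1989: x ≡ 268 (mod 1989).
  Combine with x ≡ 4 (mod 5); new modulus lcm = 9945.
    Write x = 268 + 1989·t and substitute into x ≡ 4 (mod 5): 1989·t ≡ 4 − 268 = -264 (mod 5).
    Reduce coefficients mod 5: 4·t ≡ 1 (mod 5).
    The inverse of 4 mod 5 is 4 (since 4·4 = 16 = 3·5 + 1), so t ≡ 4·1 = 4 ≡ 4 (mod 5).
    Then x = 268 + 1989·4 = 8224, valid modulo lcm(1989, 5) = 9945: x ≡ 8224 (mod 9945).
Verify against each original: 8224 mod 13 = 8, 8224 mod 9 = 7, 8224 mod 17 = 13, 8224 mod 5 = 4.

x ≡ 8224 (mod 9945).


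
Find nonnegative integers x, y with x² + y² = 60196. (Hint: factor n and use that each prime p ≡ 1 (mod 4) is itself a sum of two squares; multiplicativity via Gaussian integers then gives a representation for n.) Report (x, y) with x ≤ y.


Step 1: Factor n = 60196 = 2^2 · 101 · 149.
Step 2: Check the mod-4 condition on each prime factor: 2 = 2 (special); 101 ≡ 1 (mod 4), exponent 1; 149 ≡ 1 (mod 4), exponent 1.
All primes ≡ 3 (mod 4) appear to even exponent (or don't appear), so by the two-squares theorem n IS expressible as a sum of two squares.
Step 3: Build a representation. Group n = k² · m with k = 2 and m = 101 · 149 = 15049 (a product of primes ≡ 1 (mod 4)); a representation of m scales to one of n via (k·x)² + (k·y)² = k²(x² + y²). Each prime p ≡ 1 (mod 4) is itself a sum of two squares; find a² by testing p − a² for a perfect square:
  101: 101 − 1² = 100 = 10² ⇒ 101 = 1² + 10².
  149: 149 − 1² = 148, 149 − 2² = 145, 149 − 3² = 140, 149 − 4² = 133, 149 − 5² = 124, 149 − 6² = 113, 149 − 7² = 100 = 10² ⇒ 149 = 7² + 10².
  Combine using the Brahmagupta–Fibonacci identity (a² + b²)(c² + d²) = (ac − bd)² + (ad + bc)² = (ac + bd)² + (ad − bc)²:
  101 · 149 = 15049: from (1² + 10²)(7² + 10²), take (1·7 − 10·10, 1·10 + 10·7) = (7 − 100, 10 + 70) = (-93, 80); dropping signs (only squares matter) gives (93, 80); check 93² + 80² = 8649 + 6400 = 15049 ✓.
  Scale by k = 2: (2·93, 2·80) = (186, 160).
Step 4: Order so x ≤ y and verify: 160² + 186² = 25600 + 34596 = 60196 = n. ✓

n = 60196 = 160² + 186² (one valid representation with x ≤ y).


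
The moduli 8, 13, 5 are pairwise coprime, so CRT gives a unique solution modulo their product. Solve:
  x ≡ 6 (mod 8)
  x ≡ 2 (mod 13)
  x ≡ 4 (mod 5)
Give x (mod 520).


Moduli 8, 13, 5 are pairwise coprime; by CRT there is a unique solution modulo M = 8 · 13 · 5 = 520.
Solve pairwise, accumulating the modulus:
  Start with x ≡ 6 (mod 8).
  Combine with x ≡ 2 (mod 13): since gcd(8, 13) = 1, we get a unique residue mod 104.
    Write x = 6 + 8·t and substitute into x ≡ 2 (mod 13): 8·t ≡ 2 − 6 = -4 (mod 13).
    Reduce coefficients mod 13: 8·t ≡ 9 (mod 13).
    The inverse of 8 mod 13 is 5 (since 8·5 = 40 = 3·13 + 1), so t ≡ 5·9 = 45 ≡ 6 (mod 13).
    Then x = 6 + 8·6 = 54, valid modulo lcm(8, 13) = 104: x ≡ 54 (mod 104).
  Combine with x ≡ 4 (mod 5): since gcd(104, 5) = 1, we get a unique residue mod 520.
    Write x = 54 + 104·t and substitute into x ≡ 4 (mod 5): 104·t ≡ 4 − 54 = -50 (mod 5).
    Reduce coefficients mod 5: 4·t ≡ 0 (mod 5).
    The inverse of 4 mod 5 is 4 (since 4·4 = 16 = 3·5 + 1), so t ≡ 4·0 = 0 ≡ 0 (mod 5).
    Then x = 54 + 104·0 = 54, valid modulo lcm(104, 5) = 520: x ≡ 54 (mod 520).
Verify: 54 mod 8 = 6 ✓, 54 mod 13 = 2 ✓, 54 mod 5 = 4 ✓.

x ≡ 54 (mod 520).


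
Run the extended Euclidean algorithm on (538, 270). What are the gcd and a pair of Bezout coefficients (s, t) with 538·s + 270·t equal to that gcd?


Euclidean algorithm on (538, 270) — divide until remainder is 0:
  538 = 1 · 270 + 268
  270 = 1 · 268 + 2
  268 = 134 · 2 + 0
gcd(538, 270) = 2.
Track Bezout coefficients alongside the remainders: start with r₀ = 538 = a·1 + b·0 (s = 1, t = 0) and r₁ = 270 = a·0 + b·1 (s = 0, t = 1); each new remainder r_{k+1} = r_{k-1} − q_k·r_k inherits s_{k+1} = s_{k-1} − q_k·s_k, t_{k+1} = t_{k-1} − q_k·t_k, so r_k = a·s_k + b·t_k at every step:
  q = 1: r = 268, s = 1 − 1·0 = 1, t = 0 − 1·1 = -1  (check: 538·1 + 270·(-1) = 268)
  q = 1: r = 2, s = 0 − 1·1 = -1, t = 1 − 1·(-1) = 2  (check: 538·(-1) + 270·2 = 2)
The row with r = 2 (the gcd) gives the Bezout coefficients s = -1, t = 2.
Result: 538 · (-1) + 270 · (2) = 2.

gcd(538, 270) = 2; s = -1, t = 2 (check: 538·(-1) + 270·2 = 2).


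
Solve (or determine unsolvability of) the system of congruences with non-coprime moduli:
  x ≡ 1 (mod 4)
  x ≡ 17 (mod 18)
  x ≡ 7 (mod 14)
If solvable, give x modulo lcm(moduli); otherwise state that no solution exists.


Moduli 4, 18, 14 are not pairwise coprime, so CRT works modulo lcm(m_i) when all pairwise compatibility conditions hold.
Pairwise compatibility: gcd(m_i, m_j) must divide a_i - a_j for every pair.
Merge one congruence at a time:
  Start: x ≡ 1 (mod 4).
  Combine with x ≡ 17 (mod 18): gcd(4, 18) = 2; 17 - 1 = 16, which IS divisible by 2, so compatible.
    Write x = 1 + 4·t and substitute into x ≡ 17 (mod 18): 4·t ≡ 17 − 1 = 16 (mod 18).
    Divide the congruence (and modulus) by g = 2: 2·t ≡ 8 (mod 9).
    The inverse of 2 mod 9 is 5 (since 2·5 = 10 = 1·9 + 1), so t ≡ 5·8 = 40 ≡ 4 (mod 9).
    Then x = 1 + 4·4 = 17, valid modulo lcm(4, 18) = 36: x ≡ 17 (mod 36).
  Combine with x ≡ 7 (mod 14): gcd(36, 14) = 2; 7 - 17 = -10, which IS divisible by 2, so compatible.
    Write x = 17 + 36·t and substitute into x ≡ 7 (mod 14): 36·t ≡ 7 − 17 = -10 (mod 14).
    Divide the congruence (and modulus) by g = 2: 18·t ≡ -5 (mod 7).
    Reduce coefficients mod 7: 4·t ≡ 2 (mod 7).
    The inverse of 4 mod 7 is 2 (since 4·2 = 8 = 1·7 + 1), so t ≡ 2·2 = 4 ≡ 4 (mod 7).
    Then x = 17 + 36·4 = 161, valid modulo lcm(36, 14) = 252: x ≡ 161 (mod 252).
Verify: 161 mod 4 = 1, 161 mod 18 = 17, 161 mod 14 = 7.

x ≡ 161 (mod 252).


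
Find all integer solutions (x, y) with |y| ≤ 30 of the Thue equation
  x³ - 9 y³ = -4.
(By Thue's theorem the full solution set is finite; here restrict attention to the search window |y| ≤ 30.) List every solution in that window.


The equation is x³ - 9y³ = -4. For fixed y, x³ = 9·y³ − 4, so a solution requires the RHS to be a perfect cube.
Strategy: iterate y from -30 to 30, compute RHS = 9·y³ − 4, and check whether it is a (positive or negative) perfect cube.
Check small values of y:
  y = 0: RHS = -4 is not a perfect cube.
  y = 1: RHS = 5 is not a perfect cube.
  y = -1: RHS = -13 is not a perfect cube.
  y = 2: RHS = 68 is not a perfect cube.
  y = -2: RHS = -76 is not a perfect cube.
  y = 3: RHS = 239 is not a perfect cube.
  y = -3: RHS = -247 is not a perfect cube.
Continuing the search up to |y| = 30 finds no solutions either.
No (x, y) in the scanned range satisfies the equation.

No integer solutions with |y| ≤ 30.


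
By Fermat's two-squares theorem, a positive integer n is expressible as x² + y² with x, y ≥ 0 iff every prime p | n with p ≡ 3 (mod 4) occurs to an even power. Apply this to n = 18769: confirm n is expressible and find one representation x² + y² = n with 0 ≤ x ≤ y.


Step 1: Factor n = 18769 = 137^2.
Step 2: Check the mod-4 condition on each prime factor: 137 ≡ 1 (mod 4), exponent 2.
All primes ≡ 3 (mod 4) appear to even exponent (or don't appear), so by the two-squares theorem n IS expressible as a sum of two squares.
Step 3: Build a representation. Here n = 137 · 137 is a product of primes ≡ 1 (mod 4). Each prime p ≡ 1 (mod 4) is itself a sum of two squares; find a² by testing p − a² for a perfect square:
  137: 137 − 1² = 136, 137 − 2² = 133, 137 − 3² = 128, 137 − 4² = 121 = 11² ⇒ 137 = 4² + 11².
  Combine using the Brahmagupta–Fibonacci identity (a² + b²)(c² + d²) = (ac − bd)² + (ad + bc)² = (ac + bd)² + (ad − bc)²:
  137 · 137 = 18769: from (4² + 11²)(4² + 11²), take (4·4 − 11·11, 4·11 + 11·4) = (16 − 121, 44 + 44) = (-105, 88); dropping signs (only squares matter) gives (105, 88); check 105² + 88² = 11025 + 7744 = 18769 ✓.
Step 4: Order so x ≤ y and verify: 88² + 105² = 7744 + 11025 = 18769 = n. ✓

n = 18769 = 88² + 105² (one valid representation with x ≤ y).


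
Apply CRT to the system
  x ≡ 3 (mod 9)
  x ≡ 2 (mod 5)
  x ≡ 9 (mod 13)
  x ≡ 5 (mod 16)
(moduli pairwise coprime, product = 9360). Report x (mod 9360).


Product of moduli M = 9 · 5 · 13 · 16 = 9360.
Merge one congruence at a time:
  Start: x ≡ 3 (mod 9).
  Combine with x ≡ 2 (mod 5); new modulus lcm = 45.
    Write x = 3 + 9·t and substitute into x ≡ 2 (mod 5): 9·t ≡ 2 − 3 = -1 (mod 5).
    Reduce coefficients mod 5: 4·t ≡ 4 (mod 5).
    The inverse of 4 mod 5 is 4 (since 4·4 = 16 = 3·5 + 1), so t ≡ 4·4 = 16 ≡ 1 (mod 5).
    Then x = 3 + 9·1 = 12, valid modulo lcm(9, 5) = 45: x ≡ 12 (mod 45).
  Combine with x ≡ 9 (mod 13); new modulus lcm = 585.
    Write x = 12 + 45·t and substitute into x ≡ 9 (mod 13): 45·t ≡ 9 − 12 = -3 (mod 13).
    Reduce coefficients mod 13: 6·t ≡ 10 (mod 13).
    The inverse of 6 mod 13 is 11 (since 6·11 = 66 = 5·13 + 1), so t ≡ 11·10 = 110 ≡ 6 (mod 13).
    Then x = 12 + 45·6 = 282, valid modulo lcm(45, 13) = 585: x ≡ 282 (mod 585).
  Combine with x ≡ 5 (mod 16); new modulus lcm = 9360.
    Write x = 282 + 585·t and substitute into x ≡ 5 (mod 16): 585·t ≡ 5 − 282 = -277 (mod 16).
    Reduce coefficients mod 16: 9·t ≡ 11 (mod 16).
    The inverse of 9 mod 16 is 9 (since 9·9 = 81 = 5·16 + 1), so t ≡ 9·11 = 99 ≡ 3 (mod 16).
    Then x = 282 + 585·3 = 2037, valid modulo lcm(585, 16) = 9360: x ≡ 2037 (mod 9360).
Verify against each original: 2037 mod 9 = 3, 2037 mod 5 = 2, 2037 mod 13 = 9, 2037 mod 16 = 5.

x ≡ 2037 (mod 9360).


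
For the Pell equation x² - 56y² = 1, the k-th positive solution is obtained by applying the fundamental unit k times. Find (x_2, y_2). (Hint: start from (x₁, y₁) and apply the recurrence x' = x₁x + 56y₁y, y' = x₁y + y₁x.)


Step 1: Find the fundamental solution (x₁, y₁) of x² - 56y² = 1.
  Expand √56 as a continued fraction. a₀ = ⌊√56⌋ = 7; iterate m_{k+1} = d_k·a_k − m_k, d_{k+1} = (56 − m_{k+1}²)/d_k, a_{k+1} = ⌊(a₀ + m_{k+1})/d_{k+1}⌋ (starting m₀ = 0, d₀ = 1), with convergents p_k = a_k·p_{k-1} + p_{k-2}, q_k = a_k·q_{k-1} + q_{k-2} (p₋₁ = 1, q₋₁ = 0):
  k = 0: a₀ = 7; p₀/q₀ = 7/1; p₀² − 56·q₀² = 49 − 56 = -7.
  k = 1: m = 7, d = 7, a = ⌊(7 + 7)/7⌋ = 2; p/q = (2·7 + 1)/(2·1 + 0) = 15/2; p² − 56·q² = 225 − 224 = 1.
  The first convergent with p² − 56·q² = 1 gives the fundamental solution (x₁, y₁) = (15, 2).
Step 2: Apply the recurrence (x_{n+1}, y_{n+1}) = (x₁x_n + 56y₁y_n, x₁y_n + y₁x_n) repeatedly.
  From (x_1, y_1) = (15, 2): x_2 = 15·15 + 56·2·2 = 449; y_2 = 15·2 + 2·15 = 60.
Step 3: Verify x_2² - 56·y_2² = 201601 - 201600 = 1 (should be 1). ✓

(x_1, y_1) = (15, 2); (x_2, y_2) = (449, 60).


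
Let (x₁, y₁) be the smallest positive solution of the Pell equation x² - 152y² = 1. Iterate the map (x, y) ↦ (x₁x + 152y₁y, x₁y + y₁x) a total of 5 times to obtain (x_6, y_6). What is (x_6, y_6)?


Step 1: Find the fundamental solution (x₁, y₁) of x² - 152y² = 1.
  Expand √152 as a continued fraction. a₀ = ⌊√152⌋ = 12; iterate m_{k+1} = d_k·a_k − m_k, d_{k+1} = (152 − m_{k+1}²)/d_k, a_{k+1} = ⌊(a₀ + m_{k+1})/d_{k+1}⌋ (starting m₀ = 0, d₀ = 1), with convergents p_k = a_k·p_{k-1} + p_{k-2}, q_k = a_k·q_{k-1} + q_{k-2} (p₋₁ = 1, q₋₁ = 0):
  k = 0: a₀ = 12; p₀/q₀ = 12/1; p₀² − 152·q₀² = 144 − 152 = -8.
  k = 1: m = 12, d = 8, a = ⌊(12 + 12)/8⌋ = 3; p/q = (3·12 + 1)/(3·1 + 0) = 37/3; p² − 152·q² = 1369 − 1368 = 1.
  The first convergent with p² − 152·q² = 1 gives the fundamental solution (x₁, y₁) = (37, 3).
Step 2: Apply the recurrence (x_{n+1}, y_{n+1}) = (x₁x_n + 152y₁y_n, x₁y_n + y₁x_n) repeatedly.
  From (x_1, y_1) = (37, 3): x_2 = 37·37 + 152·3·3 = 2737; y_2 = 37·3 + 3·37 = 222.
  From (x_2, y_2) = (2737, 222): x_3 = 37·2737 + 152·3·222 = 202501; y_3 = 37·222 + 3·2737 = 16425.
  From (x_3, y_3) = (202501, 16425): x_4 = 37·202501 + 152·3·16425 = 14982337; y_4 = 37·16425 + 3·202501 = 1215228.
  From (x_4, y_4) = (14982337, 1215228): x_5 = 37·14982337 + 152·3·1215228 = 1108490437; y_5 = 37·1215228 + 3·14982337 = 89910447.
  From (x_5, y_5) = (1108490437, 89910447): x_6 = 37·1108490437 + 152·3·89910447 = 82013310001; y_6 = 37·89910447 + 3·1108490437 = 6652157850.
Step 3: Verify x_6² - 152·y_6² = 6726183017320126620001 - 6726183017320126620000 = 1 (should be 1). ✓

(x_1, y_1) = (37, 3); (x_6, y_6) = (82013310001, 6652157850).


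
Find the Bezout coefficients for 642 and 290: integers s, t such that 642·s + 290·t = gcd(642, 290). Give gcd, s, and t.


Euclidean algorithm on (642, 290) — divide until remainder is 0:
  642 = 2 · 290 + 62
  290 = 4 · 62 + 42
  62 = 1 · 42 + 20
  42 = 2 · 20 + 2
  20 = 10 · 2 + 0
gcd(642, 290) = 2.
Track Bezout coefficients alongside the remainders: start with r₀ = 642 = a·1 + b·0 (s = 1, t = 0) and r₁ = 290 = a·0 + b·1 (s = 0, t = 1); each new remainder r_{k+1} = r_{k-1} − q_k·r_k inherits s_{k+1} = s_{k-1} − q_k·s_k, t_{k+1} = t_{k-1} − q_k·t_k, so r_k = a·s_k + b·t_k at every step:
  q = 2: r = 62, s = 1 − 2·0 = 1, t = 0 − 2·1 = -2  (check: 642·1 + 290·(-2) = 62)
  q = 4: r = 42, s = 0 − 4·1 = -4, t = 1 − 4·(-2) = 9  (check: 642·(-4) + 290·9 = 42)
  q = 1: r = 20, s = 1 − 1·(-4) = 5, t = -2 − 1·9 = -11  (check: 642·5 + 290·(-11) = 20)
  q = 2: r = 2, s = -4 − 2·5 = -14, t = 9 − 2·(-11) = 31  (check: 642·(-14) + 290·31 = 2)
The row with r = 2 (the gcd) gives the Bezout coefficients s = -14, t = 31.
Result: 642 · (-14) + 290 · (31) = 2.

gcd(642, 290) = 2; s = -14, t = 31 (check: 642·(-14) + 290·31 = 2).
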